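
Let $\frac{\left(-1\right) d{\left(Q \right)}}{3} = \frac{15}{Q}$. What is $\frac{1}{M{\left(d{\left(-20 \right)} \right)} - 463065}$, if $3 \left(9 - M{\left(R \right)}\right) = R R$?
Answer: $- \frac{16}{7408923} \approx -2.1596 \cdot 10^{-6}$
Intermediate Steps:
$d{\left(Q \right)} = - \frac{45}{Q}$ ($d{\left(Q \right)} = - 3 \frac{15}{Q} = - \frac{45}{Q}$)
$M{\left(R \right)} = 9 - \frac{R^{2}}{3}$ ($M{\left(R \right)} = 9 - \frac{R R}{3} = 9 - \frac{R^{2}}{3}$)
$\frac{1}{M{\left(d{\left(-20 \right)} \right)} - 463065} = \frac{1}{\left(9 - \frac{\left(- \frac{45}{-20}\right)^{2}}{3}\right) - 463065} = \frac{1}{\left(9 - \frac{\left(\left(-45\right) \left(- \frac{1}{20}\right)\right)^{2}}{3}\right) - 463065} = \frac{1}{\left(9 - \frac{\left(\frac{9}{4}\right)^{2}}{3}\right) - 463065} = \frac{1}{\left(9 - \frac{27}{16}\right) - 463065} = \frac{1}{\frac{117}{16} - 463065} = \frac{1}{- \frac{7408923}{16}} = - \frac{16}{7408923}$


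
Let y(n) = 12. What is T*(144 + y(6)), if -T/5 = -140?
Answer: 109200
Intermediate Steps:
T = 700 (T = -5*(-140) = 700)
T*(144 + y(6)) = 700*(144 + 12) = 700*156 = 109200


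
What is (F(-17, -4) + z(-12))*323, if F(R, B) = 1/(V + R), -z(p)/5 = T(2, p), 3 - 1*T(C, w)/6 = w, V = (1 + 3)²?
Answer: -145673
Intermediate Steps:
V = 16 (V = 4² = 16)
T(C, w) = 18 - 6*w
z(p) = -90 + 30*p (z(p) = -5*(18 - 6*p) = -90 + 30*p)
F(R, B) = 1/(16 + R)
(F(-17, -4) + z(-12))*323 = (1/(16 - 17) + (-90 + 30*(-12)))*323 = (1/(-1) + (-90 - 360))*323 = (-1 - 450)*323 = -451*323 = -145673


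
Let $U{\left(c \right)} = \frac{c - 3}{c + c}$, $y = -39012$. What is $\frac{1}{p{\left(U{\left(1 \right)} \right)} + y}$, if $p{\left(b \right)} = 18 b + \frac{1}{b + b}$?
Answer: $- \frac{2}{78061} \approx -2.5621 \cdot 10^{-5}$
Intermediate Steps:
$U{\left(c \right)} = \frac{-3 + c}{2 c}$
$p{\left(b \right)} = \frac{1}{2 b} + 18 b$ ($p{\left(b \right)} = 18 b + \frac{1}{2 b} = \frac{1}{2 b} + 18 b$)
$\frac{1}{p{\left(U{\left(1 \right)} \right)} + y} = \frac{1}{\left(\frac{1}{2 \frac{-3 + 1}{2 \cdot 1}} + 18 \frac{-3 + 1}{2 \cdot 1}\right) - 39012} = \frac{1}{\left(\frac{1}{2 \cdot \frac{1}{2} \cdot 1 \left(-2\right)} + 18 \cdot \frac{1}{2} \cdot 1 \left(-2\right)\right) - 39012} = \frac{1}{\left(\frac{1}{2 \left(-1\right)} + 18 \left(-1\right)\right) - 39012} = \frac{1}{\left(\frac{1}{2} \left(-1\right) - 18\right) - 39012} = \frac{1}{\left(- \frac{1}{2} - 18\right) - 39012} = \frac{1}{- \frac{37}{2} - 39012} = \frac{1}{- \frac{78061}{2}} = - \frac{2}{78061}$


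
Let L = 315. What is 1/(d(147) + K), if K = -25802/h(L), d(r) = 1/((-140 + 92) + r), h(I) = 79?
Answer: -7821/2554319 ≈ -0.0030619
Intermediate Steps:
d(r) = 1/(-48 + r)
K = -25802/79 ≈ -326.61
1/(d(147) + K) = 1/(1/(-48 + 147) - 25802/79) = 1/(1/99 - 25802/79) = 1/(-2554319/7821) = -7821/2554319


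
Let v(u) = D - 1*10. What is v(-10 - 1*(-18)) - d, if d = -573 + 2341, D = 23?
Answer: -1755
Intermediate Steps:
v(u) = 13 (v(u) = 23 - 1*10 = 23 - 10 = 13)
d = 1768
v(-10 - 1*(-18)) - d = 13 - 1*1768 = 13 - 1768 = -1755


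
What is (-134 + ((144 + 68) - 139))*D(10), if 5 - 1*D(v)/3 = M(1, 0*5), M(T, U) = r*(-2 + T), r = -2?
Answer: -549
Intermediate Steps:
M(T, U) = 4 - 2*T (M(T, U) = -2*(-2 + T) = 4 - 2*T)
D(v) = 9 (D(v) = 15 - 3*(4 - 2*1) = 15 - 3*(4 - 2) = 15 - 3*2 = 15 - 6 = 9)
(-134 + ((144 + 68) - 139))*D(10) = (-134 + ((144 + 68) - 139))*9 = (-134 + (212 - 139))*9 = (-134 + 73)*9 = -61*9 = -549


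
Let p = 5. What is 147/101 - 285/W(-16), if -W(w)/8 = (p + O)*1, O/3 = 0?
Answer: 6933/808 ≈ 8.5804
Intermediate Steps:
O = 0 (O = 3*0 = 0)
W(w) = -40 (W(w) = -8*(5 + 0) = -40)
147/101 - 285/W(-16) = 147/101 - 285/(-40) = 147*(1/101) - 285*(-1/40) = 147/101 + 57/8 = 6933/808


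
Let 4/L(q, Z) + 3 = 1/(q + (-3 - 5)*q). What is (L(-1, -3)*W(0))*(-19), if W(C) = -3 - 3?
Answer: -798/5 ≈ -159.60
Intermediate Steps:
W(C) = -6
L(q, Z) = 4/(-3 - 1/(7*q)) (L(q, Z) = 4/(-3 + 1/(q + (-3 - 5)*q)) = 4/(-3 + 1/(q - 8*q)) = 4/(-3 + 1/(-7*q)) = 4/(-3 - 1/(7*q)))
(L(-1, -3)*W(0))*(-19) = (-28*(-1)/(1 + 21*(-1))*(-6))*(-19) = (-28*(-1)/(1 - 21)*(-6))*(-19) = (-28*(-1)/(-20)*(-6))*(-19) = (-28*(-1)*(-1/20)*(-6))*(-19) = -7/5*(-6)*(-19) = (42/5)*(-19) = -798/5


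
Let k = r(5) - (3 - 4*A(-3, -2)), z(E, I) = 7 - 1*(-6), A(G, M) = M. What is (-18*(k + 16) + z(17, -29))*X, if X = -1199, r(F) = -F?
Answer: -15587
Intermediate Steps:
z(E, I) = 13 (z(E, I) = 7 + 6 = 13)
k = -16 (k = -1*5 - (3 - 4*(-2)) = -5 - (3 + 8) = -5 - 1*11 = -5 - 11 = -16)
(-18*(k + 16) + z(17, -29))*X = (-18*(-16 + 16) + 13)*(-1199) = (-18*0 + 13)*(-1199) = (0 + 13)*(-1199) = 13*(-1199) = -15587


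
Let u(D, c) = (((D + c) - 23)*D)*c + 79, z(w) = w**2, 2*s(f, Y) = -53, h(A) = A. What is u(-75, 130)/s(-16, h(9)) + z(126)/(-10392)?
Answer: 540177053/45898 ≈ 11769.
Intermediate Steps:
s(f, Y) = -53/2 (s(f, Y) = (1/2)*(-53) = -53/2)
u(D, c) = 79 + D*c*(-23 + D + c) (u(D, c) = ((-23 + D + c)*D)*c + 79 = (D*(-23 + D + c))*c + 79 = D*c*(-23 + D + c) + 79 = 79 + D*c*(-23 + D + c))
u(-75, 130)/s(-16, h(9)) + z(126)/(-10392) = (79 - 75*130**2 + 130*(-75)**2 - 23*(-75)*130)/(-53/2) + 126**2/(-10392) = (79 - 75*16900 + 130*5625 + 224250)*(-2/53) + 15876*(-1/10392) = (79 - 1267500 + 731250 + 224250)*(-2/53) - 1323/866 = -311921*(-2/53) - 1323/866 = 623842/53 - 1323/866 = 540177053/45898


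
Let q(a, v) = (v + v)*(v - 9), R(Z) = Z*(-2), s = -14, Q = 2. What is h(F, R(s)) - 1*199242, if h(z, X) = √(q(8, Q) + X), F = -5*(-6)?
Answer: -199242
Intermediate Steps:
R(Z) = -2*Z
F = 30
q(a, v) = 2*v*(-9 + v) (q(a, v) = (2*v)*(-9 + v) = 2*v*(-9 + v))
h(z, X) = √(-28 + X) (h(z, X) = √(2*2*(-9 + 2) + X) = √(2*2*(-7) + X) = √(-28 + X))
h(F, R(s)) - 1*199242 = √(-28 - 2*(-14)) - 1*199242 = √(-28 + 28) - 199242 = √0 - 199242 = 0 - 199242 = -199242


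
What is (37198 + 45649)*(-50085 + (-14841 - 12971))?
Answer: -6453532759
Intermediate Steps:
(37198 + 45649)*(-50085 + (-14841 - 12971)) = 82847*(-50085 - 27812) = 82847*(-77897) = -6453532759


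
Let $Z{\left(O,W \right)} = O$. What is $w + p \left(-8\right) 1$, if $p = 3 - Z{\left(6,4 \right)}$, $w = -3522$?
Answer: $-3498$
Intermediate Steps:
$p = -3$ ($p = 3 - 6 = -3$)
$w + p \left(-8\right) 1 = -3522 + \left(-3\right) \left(-8\right) 1 = -3522 + 24 \cdot 1 = -3522 + 24 = -3498$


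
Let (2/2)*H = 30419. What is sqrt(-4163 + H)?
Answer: 4*sqrt(1641) ≈ 162.04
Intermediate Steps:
H = 30419
sqrt(-4163 + H) = sqrt(-4163 + 30419) = sqrt(26256) = 4*sqrt(1641)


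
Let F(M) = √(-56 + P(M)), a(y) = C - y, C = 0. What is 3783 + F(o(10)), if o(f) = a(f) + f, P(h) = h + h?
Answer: 3783 + 2*I*√14 ≈ 3783.0 + 7.4833*I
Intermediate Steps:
P(h) = 2*h
a(y) = -y (a(y) = 0 - y = -y)
o(f) = 0 (o(f) = -f + f = 0)
F(M) = √(-56 + 2*M)
3783 + F(o(10)) = 3783 + √(-56 + 2*0) = 3783 + √(-56 + 0) = 3783 + √(-56) = 3783 + 2*I*√14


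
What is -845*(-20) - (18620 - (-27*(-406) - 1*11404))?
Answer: -2162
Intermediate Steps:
-845*(-20) - (18620 - (-27*(-406) - 1*11404)) = 16900 - (18620 - (10962 - 11404)) = 16900 - (18620 - 1*(-442)) = 16900 - (18620 + 442) = 16900 - 1*19062 = 16900 - 19062 = -2162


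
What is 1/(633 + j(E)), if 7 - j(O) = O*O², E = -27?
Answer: 1/20323 ≈ 4.9205e-5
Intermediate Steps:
j(O) = 7 - O³ (j(O) = 7 - O*O² = 7 - O³)
1/(633 + j(E)) = 1/(633 + (7 - 1*(-27)³)) = 1/(633 + (7 - 1*(-19683))) = 1/(633 + (7 + 19683)) = 1/(633 + 19690) = 1/20323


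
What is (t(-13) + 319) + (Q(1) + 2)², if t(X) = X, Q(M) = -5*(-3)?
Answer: 595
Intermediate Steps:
Q(M) = 15
(t(-13) + 319) + (Q(1) + 2)² = (-13 + 319) + (15 + 2)² = 306 + 17² = 306 + 289 = 595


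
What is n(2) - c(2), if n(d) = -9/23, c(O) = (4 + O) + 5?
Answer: -262/23 ≈ -11.391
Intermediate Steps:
c(O) = 9 + O
n(d) = -9/23 (n(d) = -9*1/23 = -9/23)
n(2) - c(2) = -9/23 - (9 + 2) = -9/23 - 1*11 = -9/23 - 11 = -262/23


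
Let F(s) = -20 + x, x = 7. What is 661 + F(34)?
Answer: 648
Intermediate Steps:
F(s) = -13 (F(s) = -20 + 7 = -13)
661 + F(34) = 661 - 13 = 648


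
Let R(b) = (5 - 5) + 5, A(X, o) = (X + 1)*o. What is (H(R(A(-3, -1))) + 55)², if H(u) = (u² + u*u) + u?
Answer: 12100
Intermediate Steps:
A(X, o) = o*(1 + X) (A(X, o) = (1 + X)*o = o*(1 + X))
R(b) = 5 (R(b) = 0 + 5 = 5)
H(u) = u + 2*u² (H(u) = (u² + u²) + u = 2*u² + u = u + 2*u²)
(H(R(A(-3, -1))) + 55)² = (5*(1 + 2*5) + 55)² = (5*(1 + 10) + 55)² = (5*11 + 55)² = (55 + 55)² = 110² = 12100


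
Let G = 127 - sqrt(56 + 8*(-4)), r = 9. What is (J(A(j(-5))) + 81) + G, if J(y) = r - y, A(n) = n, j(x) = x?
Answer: 222 - 2*sqrt(6) ≈ 217.10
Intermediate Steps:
J(y) = 9 - y
G = 127 - 2*sqrt(6) (G = 127 - sqrt(56 - 32) = 127 - sqrt(24) = 127 - 2*sqrt(6) ≈ 122.10)
(J(A(j(-5))) + 81) + G = ((9 - 1*(-5)) + 81) + (127 - 2*sqrt(6)) = ((9 + 5) + 81) + (127 - 2*sqrt(6)) = (14 + 81) + (127 - 2*sqrt(6)) = 95 + (127 - 2*sqrt(6)) = 222 - 2*sqrt(6)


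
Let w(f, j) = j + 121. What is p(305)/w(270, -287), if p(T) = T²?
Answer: -93025/166 ≈ -560.39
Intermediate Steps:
w(f, j) = 121 + j
p(305)/w(270, -287) = 305²/(121 - 287) = 93025/(-166) = 93025*(-1/166) = -93025/166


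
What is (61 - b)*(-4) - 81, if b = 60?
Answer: -85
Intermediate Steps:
(61 - b)*(-4) - 81 = (61 - 1*60)*(-4) - 81 = (61 - 60)*(-4) - 81 = 1*(-4) - 81 = -4 - 81 = -85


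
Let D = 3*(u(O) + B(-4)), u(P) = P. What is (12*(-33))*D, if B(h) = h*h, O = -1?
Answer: -17820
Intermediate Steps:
B(h) = h²
D = 45 (D = 3*(-1 + (-4)²) = 3*(-1 + 16) = 3*15 = 45)
(12*(-33))*D = (12*(-33))*45 = -396*45 = -17820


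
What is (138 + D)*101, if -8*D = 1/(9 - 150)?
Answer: 15722165/1128 ≈ 13938.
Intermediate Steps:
D = 1/1128 (D = -1/(8*(9 - 150)) = -⅛/(-141) = -⅛*(-1/141) = 1/1128 ≈ 0.00088653)
(138 + D)*101 = (138 + 1/1128)*101 = (155665/1128)*101 = 15722165/1128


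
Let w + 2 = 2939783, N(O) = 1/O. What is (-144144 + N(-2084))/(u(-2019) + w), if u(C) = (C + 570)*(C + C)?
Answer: -300396097/18320116812 ≈ -0.016397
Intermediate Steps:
u(C) = 2*C*(570 + C) (u(C) = (570 + C)*(2*C) = 2*C*(570 + C))
w = 2939781 (w = -2 + 2939783 = 2939781)
(-144144 + N(-2084))/(u(-2019) + w) = (-144144 + 1/(-2084))/(2*(-2019)*(570 - 2019) + 2939781) = (-144144 - 1/2084)/(2*(-2019)*(-1449) + 2939781) = -300396097/(2084*(5851062 + 2939781)) = -300396097/2084/8790843 = -300396097/2084*1/8790843 = -300396097/18320116812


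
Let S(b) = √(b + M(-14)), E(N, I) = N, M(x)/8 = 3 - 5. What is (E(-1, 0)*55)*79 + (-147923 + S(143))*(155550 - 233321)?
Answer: 11504115288 - 77771*√127 ≈ 1.1503e+10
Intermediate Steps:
M(x) = -16 (M(x) = 8*(3 - 5) = 8*(-2) = -16)
S(b) = √(-16 + b) (S(b) = √(b - 16) = √(-16 + b))
(E(-1, 0)*55)*79 + (-147923 + S(143))*(155550 - 233321) = -1*55*79 + (-147923 + √(-16 + 143))*(155550 - 233321) = -55*79 + (-147923 + √127)*(-77771) = -4345 + (11504119633 - 77771*√127) = 11504115288 - 77771*√127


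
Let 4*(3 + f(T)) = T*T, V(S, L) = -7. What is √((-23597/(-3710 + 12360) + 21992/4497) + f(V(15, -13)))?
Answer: √690740238856467/7779810 ≈ 3.3782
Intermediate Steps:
f(T) = -3 + T²/4 (f(T) = -3 + (T*T)/4 = -3 + T²/4)
√((-23597/(-3710 + 12360) + 21992/4497) + f(V(15, -13))) = √((-23597/(-3710 + 12360) + 21992/4497) + (-3 + (¼)*(-7)²)) = √((-23597/8650 + 21992*(1/4497)) + (-3 + (¼)*49)) = √((-23597*1/8650 + 21992/4497) + (-3 + 49/4)) = √((-23597/8650 + 21992/4497) + 37/4) = √(84115091/38899050 + 37/4) = √(887862607/77798100) = √690740238856467/7779810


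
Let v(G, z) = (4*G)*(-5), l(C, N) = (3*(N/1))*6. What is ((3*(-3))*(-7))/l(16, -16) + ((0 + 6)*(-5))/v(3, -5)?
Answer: 9/32 ≈ 0.28125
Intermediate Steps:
l(C, N) = 18*N (l(C, N) = (3*(N*1))*6 = (3*N)*6 = 18*N)
v(G, z) = -20*G
((3*(-3))*(-7))/l(16, -16) + ((0 + 6)*(-5))/v(3, -5) = ((3*(-3))*(-7))/((18*(-16))) + ((0 + 6)*(-5))/((-20*3)) = -9*(-7)/(-288) + (6*(-5))/(-60) = 63*(-1/288) - 30*(-1/60) = -7/32 + ½ = 9/32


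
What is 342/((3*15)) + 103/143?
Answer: 5949/715 ≈ 8.3203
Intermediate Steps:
342/((3*15)) + 103/143 = 342/45 + 103*(1/143) = 342*(1/45) + 103/143 = 38/5 + 103/143 = 5949/715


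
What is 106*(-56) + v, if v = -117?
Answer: -6053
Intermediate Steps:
106*(-56) + v = 106*(-56) - 117 = -5936 - 117 = -6053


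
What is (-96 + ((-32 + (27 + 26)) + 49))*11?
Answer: -286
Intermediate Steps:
(-96 + ((-32 + (27 + 26)) + 49))*11 = (-96 + ((-32 + 53) + 49))*11 = (-96 + (21 + 49))*11 = (-96 + 70)*11 = -26*11 = -286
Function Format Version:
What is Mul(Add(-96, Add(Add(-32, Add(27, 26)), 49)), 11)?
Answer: -286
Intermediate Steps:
Mul(Add(-96, Add(Add(-32, Add(27, 26)), 49)), 11) = Mul(Add(-96, Add(Add(-32, 53), 49)), 11) = Mul(Add(-96, Add(21, 49)), 11) = Mul(Add(-96, 70), 11) = Mul(-26, 11) = -286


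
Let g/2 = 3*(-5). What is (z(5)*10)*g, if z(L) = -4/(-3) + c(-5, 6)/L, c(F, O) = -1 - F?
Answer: -640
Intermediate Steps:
g = -30 (g = 2*(3*(-5)) = 2*(-15) = -30)
z(L) = 4/3 + 4/L (z(L) = -4/(-3) + (-1 - 1*(-5))/L = -4*(-⅓) + (-1 + 5)/L = 4/3 + 4/L)
(z(5)*10)*g = ((4/3 + 4/5)*10)*(-30) = ((4/3 + 4*(⅕))*10)*(-30) = ((4/3 + ⅘)*10)*(-30) = ((32/15)*10)*(-30) = (64/3)*(-30) = -640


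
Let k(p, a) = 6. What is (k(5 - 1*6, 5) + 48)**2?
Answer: 2916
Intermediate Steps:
(k(5 - 1*6, 5) + 48)**2 = (6 + 48)**2 = 54**2 = 2916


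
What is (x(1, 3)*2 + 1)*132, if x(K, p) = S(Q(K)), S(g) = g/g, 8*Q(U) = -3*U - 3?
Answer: 396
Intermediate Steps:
Q(U) = -3/8 - 3*U/8 (Q(U) = (-3*U - 3)/8 = (-3 - 3*U)/8 = -3/8 - 3*U/8)
S(g) = 1
x(K, p) = 1
(x(1, 3)*2 + 1)*132 = (1*2 + 1)*132 = (2 + 1)*132 = 3*132 = 396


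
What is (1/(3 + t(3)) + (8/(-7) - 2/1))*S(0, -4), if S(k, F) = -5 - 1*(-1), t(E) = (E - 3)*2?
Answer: 236/21 ≈ 11.238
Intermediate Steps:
t(E) = -6 + 2*E (t(E) = (-3 + E)*2 = -6 + 2*E)
S(k, F) = -4 (S(k, F) = -5 + 1 = -4)
(1/(3 + t(3)) + (8/(-7) - 2/1))*S(0, -4) = (1/(3 + (-6 + 2*3)) + (8/(-7) - 2/1))*(-4) = (1/(3 + (-6 + 6)) + (8*(-⅐) - 2*1))*(-4) = (1/(3 + 0) + (-8/7 - 2))*(-4) = (1/3 - 22/7)*(-4) = (⅓ - 22/7)*(-4) = -59/21*(-4) = 236/21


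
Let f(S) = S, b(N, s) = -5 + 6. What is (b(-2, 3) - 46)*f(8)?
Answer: -360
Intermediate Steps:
b(N, s) = 1
(b(-2, 3) - 46)*f(8) = (1 - 46)*8 = -45*8 = -360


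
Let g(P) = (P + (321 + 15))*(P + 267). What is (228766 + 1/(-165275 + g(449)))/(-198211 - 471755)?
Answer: -30256972437/88610819770 ≈ -0.34146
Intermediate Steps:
g(P) = (267 + P)*(336 + P) (g(P) = (P + 336)*(267 + P) = (336 + P)*(267 + P) = (267 + P)*(336 + P))
(228766 + 1/(-165275 + g(449)))/(-198211 - 471755) = (228766 + 1/(-165275 + (89712 + 449² + 603*449)))/(-198211 - 471755) = (228766 + 1/(-165275 + (89712 + 201601 + 270747)))/(-669966) = (228766 + 1/(-165275 + 562060))*(-1/669966) = (228766 + 1/396785)*(-1/669966) = (90770917311/396785)*(-1/669966) = -30256972437/88610819770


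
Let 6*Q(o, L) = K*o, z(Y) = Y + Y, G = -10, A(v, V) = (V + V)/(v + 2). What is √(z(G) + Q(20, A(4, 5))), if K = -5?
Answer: I*√330/3 ≈ 6.0553*I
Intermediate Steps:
A(v, V) = 2*V/(2 + v) (A(v, V) = (2*V)/(2 + v) = 2*V/(2 + v))
z(Y) = 2*Y
Q(o, L) = -5*o/6 (Q(o, L) = (-5*o)/6 = -5*o/6)
√(z(G) + Q(20, A(4, 5))) = √(2*(-10) - ⅚*20) = √(-20 - 50/3) = √(-110/3) = I*√330/3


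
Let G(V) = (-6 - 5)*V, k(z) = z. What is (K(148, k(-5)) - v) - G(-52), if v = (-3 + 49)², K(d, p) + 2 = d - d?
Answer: -2690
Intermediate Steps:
K(d, p) = -2 (K(d, p) = -2 + (d - d) = -2 + 0 = -2)
G(V) = -11*V
v = 2116 (v = 46² = 2116)
(K(148, k(-5)) - v) - G(-52) = (-2 - 1*2116) - (-11)*(-52) = (-2 - 2116) - 1*572 = -2118 - 572 = -2690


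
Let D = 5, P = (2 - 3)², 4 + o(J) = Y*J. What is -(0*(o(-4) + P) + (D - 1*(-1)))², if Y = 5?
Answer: -36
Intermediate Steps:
o(J) = -4 + 5*J
P = 1 (P = (-1)² = 1)
-(0*(o(-4) + P) + (D - 1*(-1)))² = -(0*((-4 + 5*(-4)) + 1) + (5 - 1*(-1)))² = -(0*((-4 - 20) + 1) + (5 + 1))² = -(0*(-24 + 1) + 6)² = -(0*(-23) + 6)² = -(0 + 6)² = -1*6² = -1*36 = -36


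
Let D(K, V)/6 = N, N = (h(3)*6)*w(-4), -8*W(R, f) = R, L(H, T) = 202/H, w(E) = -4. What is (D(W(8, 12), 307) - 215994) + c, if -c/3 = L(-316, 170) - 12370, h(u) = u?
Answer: -28331625/158 ≈ -1.7931e+5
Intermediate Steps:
c = 5863683/158 (c = -3*(202/(-316) - 12370) = -3*(202*(-1/316) - 12370) = -3*(-101/158 - 12370) = -3*(-1954561/158) = 5863683/158 ≈ 37112.)
W(R, f) = -R/8
N = -72 (N = (3*6)*(-4) = 18*(-4) = -72)
D(K, V) = -432 (D(K, V) = 6*(-72) = -432)
(D(W(8, 12), 307) - 215994) + c = (-432 - 215994) + 5863683/158 = -216426 + 5863683/158 = -28331625/158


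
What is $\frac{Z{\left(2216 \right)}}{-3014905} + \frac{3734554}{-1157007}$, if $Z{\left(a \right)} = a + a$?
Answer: $- \frac{11264453382394}{3488266189335} \approx -3.2292$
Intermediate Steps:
$Z{\left(a \right)} = 2 a$
$\frac{Z{\left(2216 \right)}}{-3014905} + \frac{3734554}{-1157007} = \frac{2 \cdot 2216}{-3014905} + \frac{3734554}{-1157007} = 4432 \left(- \frac{1}{3014905}\right) + 3734554 \left(- \frac{1}{1157007}\right) = - \frac{4432}{3014905} - \frac{3734554}{1157007} = - \frac{11264453382394}{3488266189335}$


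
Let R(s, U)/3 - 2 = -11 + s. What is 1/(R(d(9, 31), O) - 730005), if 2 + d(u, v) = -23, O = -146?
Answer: -1/730107 ≈ -1.3697e-6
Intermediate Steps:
d(u, v) = -25 (d(u, v) = -2 - 23 = -25)
R(s, U) = -27 + 3*s (R(s, U) = 6 + 3*(-11 + s) = 6 + (-33 + 3*s) = -27 + 3*s)
1/(R(d(9, 31), O) - 730005) = 1/((-27 + 3*(-25)) - 730005) = 1/((-27 - 75) - 730005) = 1/(-102 - 730005) = 1/(-730107) = -1/730107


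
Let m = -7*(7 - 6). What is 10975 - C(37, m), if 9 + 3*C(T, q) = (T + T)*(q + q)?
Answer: 33970/3 ≈ 11323.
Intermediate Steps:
m = -7 (m = -7*1 = -7)
C(T, q) = -3 + 4*T*q/3 (C(T, q) = -3 + ((T + T)*(q + q))/3 = -3 + ((2*T)*(2*q))/3 = -3 + (4*T*q)/3 = -3 + 4*T*q/3)
10975 - C(37, m) = 10975 - (-3 + (4/3)*37*(-7)) = 10975 - (-3 - 1036/3) = 10975 - 1*(-1045/3) = 10975 + 1045/3 = 33970/3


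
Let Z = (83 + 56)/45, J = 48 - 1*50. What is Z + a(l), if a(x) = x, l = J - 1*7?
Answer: -266/45 ≈ -5.9111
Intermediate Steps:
J = -2 (J = 48 - 50 = -2)
l = -9 (l = -2 - 1*7 = -2 - 7 = -9)
Z = 139/45 (Z = (1/45)*139 = 139/45 ≈ 3.0889)
Z + a(l) = 139/45 - 9 = -266/45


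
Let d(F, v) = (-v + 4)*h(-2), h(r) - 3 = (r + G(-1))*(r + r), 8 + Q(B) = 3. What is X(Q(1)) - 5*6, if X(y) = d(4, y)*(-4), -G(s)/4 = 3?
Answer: -2154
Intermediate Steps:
G(s) = -12 (G(s) = -4*3 = -12)
Q(B) = -5 (Q(B) = -8 + 3 = -5)
h(r) = 3 + 2*r*(-12 + r) (h(r) = 3 + (r - 12)*(r + r) = 3 + (-12 + r)*(2*r) = 3 + 2*r*(-12 + r))
d(F, v) = 236 - 59*v (d(F, v) = (-v + 4)*(3 - 24*(-2) + 2*(-2)²) = (4 - v)*(3 + 48 + 2*4) = (4 - v)*(3 + 48 + 8) = (4 - v)*59 = 236 - 59*v)
X(y) = -944 + 236*y (X(y) = (236 - 59*y)*(-4) = -944 + 236*y)
X(Q(1)) - 5*6 = (-944 + 236*(-5)) - 5*6 = (-944 - 1180) - 30 = -2124 - 30 = -2154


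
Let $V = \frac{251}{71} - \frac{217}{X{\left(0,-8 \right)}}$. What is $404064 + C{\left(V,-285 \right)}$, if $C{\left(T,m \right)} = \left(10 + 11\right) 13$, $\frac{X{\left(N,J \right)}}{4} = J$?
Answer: $404337$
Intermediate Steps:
$X{\left(N,J \right)} = 4 J$
$V = \frac{23439}{2272}$ ($V = \frac{251}{71} - \frac{217}{4 \left(-8\right)} = 251 \cdot \frac{1}{71} - \frac{217}{-32} = \frac{251}{71} - - \frac{217}{32} = \frac{251}{71} + \frac{217}{32} = \frac{23439}{2272} \approx 10.316$)
$C{\left(T,m \right)} = 273$ ($C{\left(T,m \right)} = 21 \cdot 13 = 273$)
$404064 + C{\left(V,-285 \right)} = 404064 + 273 = 404337$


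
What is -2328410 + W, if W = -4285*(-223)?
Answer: -1372855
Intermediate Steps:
W = 955555
-2328410 + W = -2328410 + 955555 = -1372855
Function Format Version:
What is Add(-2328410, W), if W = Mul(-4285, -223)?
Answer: -1372855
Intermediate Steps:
W = 955555
Add(-2328410, W) = Add(-2328410, 955555) = -1372855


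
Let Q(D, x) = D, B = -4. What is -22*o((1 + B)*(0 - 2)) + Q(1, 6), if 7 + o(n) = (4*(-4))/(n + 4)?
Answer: 951/5 ≈ 190.20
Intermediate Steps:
o(n) = -7 - 16/(4 + n) (o(n) = -7 + (4*(-4))/(n + 4) = -7 - 16/(4 + n))
-22*o((1 + B)*(0 - 2)) + Q(1, 6) = -22*(-44 - 7*(1 - 4)*(0 - 2))/(4 + (1 - 4)*(0 - 2)) + 1 = -22*(-44 - (-21)*(-2))/(4 - 3*(-2)) + 1 = -22*(-44 - 7*6)/(4 + 6) + 1 = -22*(-44 - 42)/10 + 1 = -11*(-86)/5 + 1 = -22*(-43/5) + 1 = 946/5 + 1 = 951/5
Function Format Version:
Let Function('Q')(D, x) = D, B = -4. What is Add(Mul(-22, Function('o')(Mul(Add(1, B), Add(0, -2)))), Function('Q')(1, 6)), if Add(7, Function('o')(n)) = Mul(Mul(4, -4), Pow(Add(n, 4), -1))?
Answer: Rational(951, 5) ≈ 190.20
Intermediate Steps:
Function('o')(n) = Add(-7, Mul(-16, Pow(Add(4, n), -1))) (Function('o')(n) = Add(-7, Mul(Mul(4, -4), Pow(Add(n, 4), -1))) = Add(-7, Mul(-16, Pow(Add(4, n), -1))))
Add(Mul(-22, Function('o')(Mul(Add(1, B), Add(0, -2)))), Function('Q')(1, 6)) = Add(Mul(-22, Mul(Pow(Add(4, Mul(Add(1, -4), Add(0, -2))), -1), Add(-44, Mul(-7, Mul(Add(1, -4), Add(0, -2)))))), 1) = Add(Mul(-22, Mul(Pow(Add(4, Mul(-3, -2)), -1), Add(-44, Mul(-7, Mul(-3, -2))))), 1) = Add(Mul(-22, Mul(Pow(Add(4, 6), -1), Add(-44, Mul(-7, 6)))), 1) = Add(Mul(-22, Mul(Pow(10, -1), Add(-44, -42))), 1) = Add(Mul(-22, Mul(Rational(1, 10), -86)), 1) = Add(Mul(-22, Rational(-43, 5)), 1) = Add(Rational(946, 5), 1) = Rational(951, 5)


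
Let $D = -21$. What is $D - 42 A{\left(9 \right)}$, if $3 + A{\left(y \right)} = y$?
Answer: $-273$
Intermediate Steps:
$A{\left(y \right)} = -3 + y$
$D - 42 A{\left(9 \right)} = -21 - 42 \left(-3 + 9\right) = -21 - 252 = -273$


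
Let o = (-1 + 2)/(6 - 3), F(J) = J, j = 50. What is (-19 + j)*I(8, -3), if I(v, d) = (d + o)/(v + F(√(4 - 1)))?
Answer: -1984/183 + 248*√3/183 ≈ -8.4943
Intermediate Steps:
o = ⅓ (o = 1/3 = 1*(⅓) = ⅓ ≈ 0.33333)
I(v, d) = (⅓ + d)/(v + √3) (I(v, d) = (d + ⅓)/(v + √(4 - 1)) = (⅓ + d)/(v + √3))
(-19 + j)*I(8, -3) = (-19 + 50)*((⅓ - 3)/(8 + √3)) = 31*(-8/3/(8 + √3)) = 31*(-8/(3*(8 + √3))) = -248/(3*(8 + √3))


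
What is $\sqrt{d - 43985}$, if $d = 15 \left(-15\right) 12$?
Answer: $i \sqrt{46685} \approx 216.07 i$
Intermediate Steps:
$d = -2700$ ($d = \left(-225\right) 12 = -2700$)
$\sqrt{d - 43985} = \sqrt{-2700 - 43985} = \sqrt{-46685} = i \sqrt{46685}$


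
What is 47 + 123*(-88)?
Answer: -10777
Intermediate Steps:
47 + 123*(-88) = 47 - 10824 = -10777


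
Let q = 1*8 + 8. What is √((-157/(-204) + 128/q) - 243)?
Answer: I*√2436933/102 ≈ 15.305*I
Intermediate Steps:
q = 16 (q = 8 + 8 = 16)
√((-157/(-204) + 128/q) - 243) = √((-157/(-204) + 128/16) - 243) = √((-157*(-1/204) + 128*(1/16)) - 243) = √((157/204 + 8) - 243) = √(1789/204 - 243) = √(-47783/204) = I*√2436933/102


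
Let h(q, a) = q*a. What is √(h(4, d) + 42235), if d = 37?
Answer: √42383 ≈ 205.87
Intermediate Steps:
h(q, a) = a*q
√(h(4, d) + 42235) = √(37*4 + 42235) = √(148 + 42235) = √42383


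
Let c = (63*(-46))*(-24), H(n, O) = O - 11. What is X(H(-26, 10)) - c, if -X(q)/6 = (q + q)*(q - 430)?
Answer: -74724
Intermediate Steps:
H(n, O) = -11 + O
c = 69552 (c = -2898*(-24) = 69552)
X(q) = -12*q*(-430 + q) (X(q) = -6*(q + q)*(q - 430) = -6*2*q*(-430 + q) = -12*q*(-430 + q))
X(H(-26, 10)) - c = 12*(-11 + 10)*(430 - (-11 + 10)) - 1*69552 = 12*(-1)*(430 - 1*(-1)) - 69552 = 12*(-1)*(430 + 1) - 69552 = 12*(-1)*431 - 69552 = -5172 - 69552 = -74724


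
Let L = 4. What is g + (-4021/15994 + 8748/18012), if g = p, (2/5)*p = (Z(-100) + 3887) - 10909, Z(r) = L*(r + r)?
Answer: -469451143565/24006994 ≈ -19555.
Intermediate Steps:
Z(r) = 8*r (Z(r) = 4*(r + r) = 4*(2*r) = 8*r)
p = -19555 (p = 5*((8*(-100) + 3887) - 10909)/2 = 5*((-800 + 3887) - 10909)/2 = 5*(3087 - 10909)/2 = (5/2)*(-7822) = -19555)
g = -19555
g + (-4021/15994 + 8748/18012) = -19555 + (-4021/15994 + 8748/18012) = -19555 + (-4021*1/15994 + 8748*(1/18012)) = -19555 + (-4021/15994 + 729/1501) = -19555 + 5624105/24006994 = -469451143565/24006994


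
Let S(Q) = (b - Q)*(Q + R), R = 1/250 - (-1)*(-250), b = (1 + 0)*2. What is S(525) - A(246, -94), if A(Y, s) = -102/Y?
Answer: -1474223443/10250 ≈ -1.4383e+5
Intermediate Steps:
b = 2 (b = 1*2 = 2)
R = -62499/250 (R = 1/250 - 1*250 = 1/250 - 250 = -62499/250 ≈ -250.00)
S(Q) = (2 - Q)*(-62499/250 + Q) (S(Q) = (2 - Q)*(Q - 62499/250) = (2 - Q)*(-62499/250 + Q))
S(525) - A(246, -94) = (-62499/125 - 1*525² + (62999/250)*525) - (-102)/246 = (-62499/125 - 1*275625 + 1322979/10) - (-102)/246 = (-62499/125 - 275625 + 1322979/10) - 1*(-17/41) = -35956773/250 + 17/41 = -1474223443/10250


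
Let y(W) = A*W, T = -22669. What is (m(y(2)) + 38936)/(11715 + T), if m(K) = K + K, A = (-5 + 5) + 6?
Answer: -19480/5477 ≈ -3.5567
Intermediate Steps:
A = 6 (A = 0 + 6 = 6)
y(W) = 6*W
m(K) = 2*K
(m(y(2)) + 38936)/(11715 + T) = (2*(6*2) + 38936)/(11715 - 22669) = (2*12 + 38936)/(-10954) = (24 + 38936)*(-1/10954) = 38960*(-1/10954) = -19480/5477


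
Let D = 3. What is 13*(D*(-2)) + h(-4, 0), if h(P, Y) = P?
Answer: -82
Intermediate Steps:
13*(D*(-2)) + h(-4, 0) = 13*(3*(-2)) - 4 = 13*(-6) - 4 = -78 - 4 = -82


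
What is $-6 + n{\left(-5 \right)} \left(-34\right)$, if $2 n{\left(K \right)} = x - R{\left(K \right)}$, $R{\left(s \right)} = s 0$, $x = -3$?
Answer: $45$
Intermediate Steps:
$R{\left(s \right)} = 0$
$n{\left(K \right)} = - \frac{3}{2}$ ($n{\left(K \right)} = \frac{-3 - 0}{2} = \frac{-3 + 0}{2} = \frac{1}{2} \left(-3\right) = - \frac{3}{2}$)
$-6 + n{\left(-5 \right)} \left(-34\right) = -6 - -51 = -6 + 51 = 45$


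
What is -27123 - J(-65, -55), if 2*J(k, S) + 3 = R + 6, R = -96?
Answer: -54153/2 ≈ -27077.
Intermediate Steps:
J(k, S) = -93/2 (J(k, S) = -3/2 + (-96 + 6)/2 = -3/2 + (1/2)*(-90) = -3/2 - 45 = -93/2)
-27123 - J(-65, -55) = -27123 - 1*(-93/2) = -27123 + 93/2 = -54153/2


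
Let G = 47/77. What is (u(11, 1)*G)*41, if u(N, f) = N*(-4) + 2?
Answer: -11562/11 ≈ -1051.1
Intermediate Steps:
u(N, f) = 2 - 4*N (u(N, f) = -4*N + 2 = 2 - 4*N)
G = 47/77 (G = 47*(1/77) = 47/77 ≈ 0.61039)
(u(11, 1)*G)*41 = ((2 - 4*11)*(47/77))*41 = ((2 - 44)*(47/77))*41 = -42*47/77*41 = -282/11*41 = -11562/11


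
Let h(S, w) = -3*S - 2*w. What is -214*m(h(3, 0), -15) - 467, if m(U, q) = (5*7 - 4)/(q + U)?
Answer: -2287/12 ≈ -190.58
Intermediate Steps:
m(U, q) = 31/(U + q) (m(U, q) = (35 - 4)/(U + q) = 31/(U + q))
-214*m(h(3, 0), -15) - 467 = -6634/((-3*3 - 2*0) - 15) - 467 = -6634/((-9 + 0) - 15) - 467 = -6634/(-9 - 15) - 467 = -6634/(-24) - 467 = -6634*(-1)/24 - 467 = -214*(-31/24) - 467 = 3317/12 - 467 = -2287/12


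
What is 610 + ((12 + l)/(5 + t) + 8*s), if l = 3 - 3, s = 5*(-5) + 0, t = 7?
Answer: 411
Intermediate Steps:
s = -25 (s = -25 + 0 = -25)
l = 0
610 + ((12 + l)/(5 + t) + 8*s) = 610 + ((12 + 0)/(5 + 7) + 8*(-25)) = 610 + (12/12 - 200) = 610 + (12*(1/12) - 200) = 610 + (1 - 200) = 610 - 199 = 411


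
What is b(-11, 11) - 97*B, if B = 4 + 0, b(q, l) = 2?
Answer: -386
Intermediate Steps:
B = 4
b(-11, 11) - 97*B = 2 - 97*4 = 2 - 388 = -386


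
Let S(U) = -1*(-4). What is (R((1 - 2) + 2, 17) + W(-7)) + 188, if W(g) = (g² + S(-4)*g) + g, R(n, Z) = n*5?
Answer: 207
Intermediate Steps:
S(U) = 4
R(n, Z) = 5*n
W(g) = g² + 5*g (W(g) = (g² + 4*g) + g = g² + 5*g)
(R((1 - 2) + 2, 17) + W(-7)) + 188 = (5*((1 - 2) + 2) - 7*(5 - 7)) + 188 = (5*(-1 + 2) - 7*(-2)) + 188 = (5*1 + 14) + 188 = (5 + 14) + 188 = 19 + 188 = 207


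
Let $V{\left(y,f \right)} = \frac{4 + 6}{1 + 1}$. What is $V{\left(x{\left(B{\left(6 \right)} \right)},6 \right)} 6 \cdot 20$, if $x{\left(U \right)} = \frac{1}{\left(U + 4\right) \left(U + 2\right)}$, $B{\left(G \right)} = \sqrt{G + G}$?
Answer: $600$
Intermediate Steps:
$B{\left(G \right)} = \sqrt{2} \sqrt{G}$ ($B{\left(G \right)} = \sqrt{2 G} = \sqrt{2} \sqrt{G}$)
$x{\left(U \right)} = \frac{1}{\left(2 + U\right) \left(4 + U\right)}$ ($x{\left(U \right)} = \frac{1}{\left(4 + U\right) \left(2 + U\right)} = \frac{1}{\left(2 + U\right) \left(4 + U\right)}$)
$V{\left(y,f \right)} = 5$ ($V{\left(y,f \right)} = \frac{10}{2} = 10 \cdot \frac{1}{2} = 5$)
$V{\left(x{\left(B{\left(6 \right)} \right)},6 \right)} 6 \cdot 20 = 5 \cdot 6 \cdot 20 = 30 \cdot 20 = 600$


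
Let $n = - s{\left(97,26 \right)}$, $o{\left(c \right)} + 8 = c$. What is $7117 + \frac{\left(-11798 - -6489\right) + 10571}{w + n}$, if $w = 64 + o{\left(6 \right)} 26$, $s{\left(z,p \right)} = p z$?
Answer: $\frac{8929204}{1255} \approx 7114.9$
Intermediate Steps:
$o{\left(c \right)} = -8 + c$
$w = 12$ ($w = 64 + \left(-8 + 6\right) 26 = 64 - 52 = 12$)
$n = -2522$ ($n = - 26 \cdot 97 = \left(-1\right) 2522 = -2522$)
$7117 + \frac{\left(-11798 - -6489\right) + 10571}{w + n} = 7117 + \frac{\left(-11798 - -6489\right) + 10571}{12 - 2522} = 7117 + \frac{\left(-11798 + 6489\right) + 10571}{-2510} = 7117 + \left(-5309 + 10571\right) \left(- \frac{1}{2510}\right) = 7117 + 5262 \left(- \frac{1}{2510}\right) = 7117 - \frac{2631}{1255} = \frac{8929204}{1255}$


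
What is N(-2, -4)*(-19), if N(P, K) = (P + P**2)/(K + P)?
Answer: 19/3 ≈ 6.3333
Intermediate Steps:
N(P, K) = (P + P**2)/(K + P)
N(-2, -4)*(-19) = -2*(1 - 2)/(-4 - 2)*(-19) = -2*(-1)/(-6)*(-19) = -2*(-1/6)*(-1)*(-19) = -1/3*(-19) = 19/3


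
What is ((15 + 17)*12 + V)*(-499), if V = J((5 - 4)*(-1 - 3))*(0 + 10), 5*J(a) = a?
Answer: -187624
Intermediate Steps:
J(a) = a/5
V = -8 (V = (((5 - 4)*(-1 - 3))/5)*(0 + 10) = ((1*(-4))/5)*10 = ((⅕)*(-4))*10 = -⅘*10 = -8)
((15 + 17)*12 + V)*(-499) = ((15 + 17)*12 - 8)*(-499) = (32*12 - 8)*(-499) = (384 - 8)*(-499) = 376*(-499) = -187624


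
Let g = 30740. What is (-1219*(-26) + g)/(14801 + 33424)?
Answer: 62434/48225 ≈ 1.2946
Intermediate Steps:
(-1219*(-26) + g)/(14801 + 33424) = (-1219*(-26) + 30740)/(14801 + 33424) = (31694 + 30740)/48225 = 62434*(1/48225) = 62434/48225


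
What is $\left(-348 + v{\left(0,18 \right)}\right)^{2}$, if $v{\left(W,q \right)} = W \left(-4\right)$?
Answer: $121104$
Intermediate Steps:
$v{\left(W,q \right)} = - 4 W$
$\left(-348 + v{\left(0,18 \right)}\right)^{2} = \left(-348 - 0\right)^{2} = \left(-348 + 0\right)^{2} = \left(-348\right)^{2} = 121104$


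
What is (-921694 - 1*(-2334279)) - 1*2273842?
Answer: -861257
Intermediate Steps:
(-921694 - 1*(-2334279)) - 1*2273842 = (-921694 + 2334279) - 2273842 = 1412585 - 2273842 = -861257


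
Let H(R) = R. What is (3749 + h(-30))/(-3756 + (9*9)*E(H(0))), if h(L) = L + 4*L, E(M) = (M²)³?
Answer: -3599/3756 ≈ -0.95820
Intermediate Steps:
E(M) = M⁶
h(L) = 5*L
(3749 + h(-30))/(-3756 + (9*9)*E(H(0))) = (3749 + 5*(-30))/(-3756 + (9*9)*0⁶) = (3749 - 150)/(-3756 + 81*0) = 3599/(-3756 + 0) = 3599/(-3756) = 3599*(-1/3756) = -3599/3756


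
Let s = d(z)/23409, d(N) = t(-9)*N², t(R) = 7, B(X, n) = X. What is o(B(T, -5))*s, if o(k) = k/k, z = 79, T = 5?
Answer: 43687/23409 ≈ 1.8662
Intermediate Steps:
d(N) = 7*N²
o(k) = 1
s = 43687/23409 (s = (7*79²)/23409 = (7*6241)*(1/23409) = 43687*(1/23409) = 43687/23409 ≈ 1.8662)
o(B(T, -5))*s = 1*(43687/23409) = 43687/23409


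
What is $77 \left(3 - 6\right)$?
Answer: $-231$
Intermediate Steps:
$77 \left(3 - 6\right) = 77 \left(-3\right) = -231$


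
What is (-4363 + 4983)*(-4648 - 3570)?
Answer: -5095160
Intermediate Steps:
(-4363 + 4983)*(-4648 - 3570) = 620*(-8218) = -5095160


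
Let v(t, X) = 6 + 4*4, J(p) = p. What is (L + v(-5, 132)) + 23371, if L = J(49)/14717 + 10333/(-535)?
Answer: 184034963289/7873595 ≈ 23374.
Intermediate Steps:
v(t, X) = 22 (v(t, X) = 6 + 16 = 22)
L = -152044546/7873595 (L = 49/14717 + 10333/(-535) = 49*(1/14717) + 10333*(-1/535) = 49/14717 - 10333/535 = -152044546/7873595 ≈ -19.311)
(L + v(-5, 132)) + 23371 = (-152044546/7873595 + 22) + 23371 = 21174544/7873595 + 23371 = 184034963289/7873595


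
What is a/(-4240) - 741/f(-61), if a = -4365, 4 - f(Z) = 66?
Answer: 341247/26288 ≈ 12.981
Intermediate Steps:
f(Z) = -62 (f(Z) = 4 - 1*66 = 4 - 66 = -62)
a/(-4240) - 741/f(-61) = -4365/(-4240) - 741/(-62) = -4365*(-1/4240) - 741*(-1/62) = 873/848 + 741/62 = 341247/26288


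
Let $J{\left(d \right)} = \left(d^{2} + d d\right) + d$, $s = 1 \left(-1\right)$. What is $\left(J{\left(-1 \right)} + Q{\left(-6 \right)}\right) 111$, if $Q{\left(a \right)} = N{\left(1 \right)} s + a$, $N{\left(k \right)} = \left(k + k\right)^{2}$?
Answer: $-999$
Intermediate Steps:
$s = -1$
$N{\left(k \right)} = 4 k^{2}$ ($N{\left(k \right)} = \left(2 k\right)^{2} = 4 k^{2}$)
$J{\left(d \right)} = d + 2 d^{2}$ ($J{\left(d \right)} = \left(d^{2} + d^{2}\right) + d = 2 d^{2} + d = d + 2 d^{2}$)
$Q{\left(a \right)} = -4 + a$ ($Q{\left(a \right)} = 4 \cdot 1^{2} \left(-1\right) + a = 4 \cdot 1 \left(-1\right) + a = 4 \left(-1\right) + a = -4 + a$)
$\left(J{\left(-1 \right)} + Q{\left(-6 \right)}\right) 111 = \left(- (1 + 2 \left(-1\right)) - 10\right) 111 = \left(- (1 - 2) - 10\right) 111 = \left(\left(-1\right) \left(-1\right) - 10\right) 111 = \left(1 - 10\right) 111 = \left(-9\right) 111 = -999$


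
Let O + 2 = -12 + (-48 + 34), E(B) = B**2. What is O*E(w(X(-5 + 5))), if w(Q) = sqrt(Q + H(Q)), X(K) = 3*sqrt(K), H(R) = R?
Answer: 0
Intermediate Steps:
w(Q) = sqrt(2)*sqrt(Q) (w(Q) = sqrt(Q + Q) = sqrt(2*Q) = sqrt(2)*sqrt(Q))
O = -28 (O = -2 + (-12 + (-48 + 34)) = -2 + (-12 - 14) = -2 - 26 = -28)
O*E(w(X(-5 + 5))) = -28*6*sqrt(-5 + 5) = -28*(sqrt(2)*sqrt(3*sqrt(0)))**2 = -28*(sqrt(2)*sqrt(3*0))**2 = -28*(sqrt(2)*sqrt(0))**2 = -28*(sqrt(2)*0)**2 = -28*0**2 = -28*0 = 0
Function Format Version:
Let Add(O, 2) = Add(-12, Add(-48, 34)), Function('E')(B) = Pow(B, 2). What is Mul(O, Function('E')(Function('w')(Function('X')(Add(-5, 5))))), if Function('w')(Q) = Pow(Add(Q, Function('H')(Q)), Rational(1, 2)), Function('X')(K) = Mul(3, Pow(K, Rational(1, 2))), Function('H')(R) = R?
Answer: 0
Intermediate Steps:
Function('w')(Q) = Mul(Pow(2, Rational(1, 2)), Pow(Q, Rational(1, 2))) (Function('w')(Q) = Pow(Add(Q, Q), Rational(1, 2)) = Pow(Mul(2, Q), Rational(1, 2)) = Mul(Pow(2, Rational(1, 2)), Pow(Q, Rational(1, 2))))
O = -28 (O = Add(-2, Add(-12, Add(-48, 34))) = Add(-2, Add(-12, -14)) = Add(-2, -26) = -28)
Mul(O, Function('E')(Function('w')(Function('X')(Add(-5, 5))))) = Mul(-28, Pow(Mul(Pow(2, Rational(1, 2)), Pow(Mul(3, Pow(Add(-5, 5), Rational(1, 2))), Rational(1, 2))), 2)) = Mul(-28, Pow(Mul(Pow(2, Rational(1, 2)), Pow(Mul(3, Pow(0, Rational(1, 2))), Rational(1, 2))), 2)) = Mul(-28, Pow(Mul(Pow(2, Rational(1, 2)), Pow(Mul(3, 0), Rational(1, 2))), 2)) = Mul(-28, Pow(Mul(Pow(2, Rational(1, 2)), Pow(0, Rational(1, 2))), 2)) = Mul(-28, Pow(Mul(Pow(2, Rational(1, 2)), 0), 2)) = Mul(-28, Pow(0, 2)) = Mul(-28, 0) = 0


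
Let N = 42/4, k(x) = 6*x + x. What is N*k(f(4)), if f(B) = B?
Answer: 294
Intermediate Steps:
k(x) = 7*x
N = 21/2 (N = 42*(¼) = 21/2 ≈ 10.500)
N*k(f(4)) = 21*(7*4)/2 = (21/2)*28 = 294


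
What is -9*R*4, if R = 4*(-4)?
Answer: 576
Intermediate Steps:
R = -16
-9*R*4 = -9*(-16)*4 = 144*4 = 576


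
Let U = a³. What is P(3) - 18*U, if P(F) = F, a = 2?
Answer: -141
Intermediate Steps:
U = 8 (U = 2³ = 8)
P(3) - 18*U = 3 - 18*8 = 3 - 144 = -141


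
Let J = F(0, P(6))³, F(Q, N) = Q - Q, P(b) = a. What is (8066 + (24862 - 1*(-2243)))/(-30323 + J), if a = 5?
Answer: -35171/30323 ≈ -1.1599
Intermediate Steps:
P(b) = 5
F(Q, N) = 0
J = 0 (J = 0³ = 0)
(8066 + (24862 - 1*(-2243)))/(-30323 + J) = (8066 + (24862 - 1*(-2243)))/(-30323 + 0) = (8066 + (24862 + 2243))/(-30323) = (8066 + 27105)*(-1/30323) = 35171*(-1/30323) = -35171/30323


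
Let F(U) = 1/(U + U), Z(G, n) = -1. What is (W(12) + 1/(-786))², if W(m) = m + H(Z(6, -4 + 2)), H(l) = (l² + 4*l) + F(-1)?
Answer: 11155600/154449 ≈ 72.228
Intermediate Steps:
F(U) = 1/(2*U)
H(l) = -½ + l² + 4*l (H(l) = (l² + 4*l) + (½)/(-1) = (l² + 4*l) + (½)*(-1) = (l² + 4*l) - ½ = -½ + l² + 4*l)
W(m) = -7/2 + m (W(m) = m + (-½ + (-1)² + 4*(-1)) = m + (-½ + 1 - 4) = m - 7/2 = -7/2 + m)
(W(12) + 1/(-786))² = ((-7/2 + 12) + 1/(-786))² = (17/2 - 1/786)² = (3340/393)² = 11155600/154449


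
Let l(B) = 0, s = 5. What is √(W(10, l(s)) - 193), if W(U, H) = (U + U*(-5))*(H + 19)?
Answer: I*√953 ≈ 30.871*I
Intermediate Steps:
W(U, H) = -4*U*(19 + H) (W(U, H) = (U - 5*U)*(19 + H) = (-4*U)*(19 + H) = -4*U*(19 + H))
√(W(10, l(s)) - 193) = √(-4*10*(19 + 0) - 193) = √(-4*10*19 - 193) = √(-760 - 193) = √(-953) = I*√953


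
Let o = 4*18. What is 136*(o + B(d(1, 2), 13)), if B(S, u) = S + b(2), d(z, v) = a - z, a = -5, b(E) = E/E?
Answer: 9112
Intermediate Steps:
b(E) = 1
d(z, v) = -5 - z
B(S, u) = 1 + S (B(S, u) = S + 1 = 1 + S)
o = 72
136*(o + B(d(1, 2), 13)) = 136*(72 + (1 + (-5 - 1*1))) = 136*(72 + (1 + (-5 - 1))) = 136*(72 + (1 - 6)) = 136*(72 - 5) = 136*67 = 9112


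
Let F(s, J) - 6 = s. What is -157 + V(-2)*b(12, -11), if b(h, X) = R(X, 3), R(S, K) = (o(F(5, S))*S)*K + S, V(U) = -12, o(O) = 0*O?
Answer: -25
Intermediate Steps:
F(s, J) = 6 + s
o(O) = 0
R(S, K) = S (R(S, K) = (0*S)*K + S = 0*K + S = 0 + S = S)
b(h, X) = X
-157 + V(-2)*b(12, -11) = -157 - 12*(-11) = -157 + 132 = -25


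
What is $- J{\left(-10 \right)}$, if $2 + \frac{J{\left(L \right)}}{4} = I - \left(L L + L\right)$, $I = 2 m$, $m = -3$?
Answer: $392$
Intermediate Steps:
$I = -6$ ($I = 2 \left(-3\right) = -6$)
$J{\left(L \right)} = -32 - 4 L - 4 L^{2}$ ($J{\left(L \right)} = -8 + 4 \left(-6 - \left(L L + L\right)\right) = -8 + 4 \left(-6 - \left(L^{2} + L\right)\right) = -8 + 4 \left(-6 - \left(L + L^{2}\right)\right) = -8 + 4 \left(-6 - L - L^{2}\right) = -8 - \left(24 + 4 L + 4 L^{2}\right) = -32 - 4 L - 4 L^{2}$)
$- J{\left(-10 \right)} = - (-32 - -40 - 4 \left(-10\right)^{2}) = - (-32 + 40 - 400) = \left(-1\right) \left(-392\right) = 392$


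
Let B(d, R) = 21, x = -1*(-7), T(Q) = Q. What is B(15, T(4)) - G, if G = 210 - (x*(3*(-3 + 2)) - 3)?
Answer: -213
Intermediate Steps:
x = 7
G = 234 (G = 210 - (7*(3*(-3 + 2)) - 3) = 210 - (7*(3*(-1)) - 3) = 210 - (7*(-3) - 3) = 210 - (-21 - 3) = 210 - 1*(-24) = 210 + 24 = 234)
B(15, T(4)) - G = 21 - 1*234 = 21 - 234 = -213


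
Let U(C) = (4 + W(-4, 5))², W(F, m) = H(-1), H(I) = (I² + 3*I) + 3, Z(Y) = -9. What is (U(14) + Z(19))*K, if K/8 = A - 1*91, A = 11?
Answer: -10240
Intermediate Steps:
H(I) = 3 + I² + 3*I
K = -640 (K = 8*(11 - 1*91) = 8*(11 - 91) = 8*(-80) = -640)
W(F, m) = 1 (W(F, m) = 3 + (-1)² + 3*(-1) = 3 + 1 - 3 = 1)
U(C) = 25 (U(C) = (4 + 1)² = 5² = 25)
(U(14) + Z(19))*K = (25 - 9)*(-640) = 16*(-640) = -10240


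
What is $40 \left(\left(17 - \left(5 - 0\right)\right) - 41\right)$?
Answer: $-1160$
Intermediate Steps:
$40 \left(\left(17 - \left(5 - 0\right)\right) - 41\right) = 40 \left(\left(17 - \left(5 + 0\right)\right) - 41\right) = 40 \left(\left(17 - 5\right) - 41\right) = 40 \left(12 - 41\right) = 40 \left(-29\right) = -1160$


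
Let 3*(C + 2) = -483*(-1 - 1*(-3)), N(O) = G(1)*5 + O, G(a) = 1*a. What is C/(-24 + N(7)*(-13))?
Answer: 9/5 ≈ 1.8000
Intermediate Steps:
G(a) = a
N(O) = 5 + O (N(O) = 1*5 + O = 5 + O)
C = -324 (C = -2 + (-483*(-1 - 1*(-3)))/3 = -2 + (-483*(-1 + 3))/3 = -2 + (-483*2)/3 = -2 + (-3*322)/3 = -2 + (⅓)*(-966) = -2 - 322 = -324)
C/(-24 + N(7)*(-13)) = -324/(-24 + (5 + 7)*(-13)) = -324/(-24 + 12*(-13)) = -324/(-24 - 156) = -324/(-180) = -324*(-1/180) = 9/5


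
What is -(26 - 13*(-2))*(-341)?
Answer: 17732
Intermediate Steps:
-(26 - 13*(-2))*(-341) = -(26 + 26)*(-341) = -1*52*(-341) = -52*(-341) = 17732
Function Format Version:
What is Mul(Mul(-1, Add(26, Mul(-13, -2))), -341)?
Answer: 17732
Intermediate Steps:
Mul(Mul(-1, Add(26, Mul(-13, -2))), -341) = Mul(Mul(-1, Add(26, 26)), -341) = Mul(Mul(-1, 52), -341) = Mul(-52, -341) = 17732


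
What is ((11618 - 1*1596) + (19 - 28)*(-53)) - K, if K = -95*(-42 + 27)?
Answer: 9074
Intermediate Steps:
K = 1425 (K = -95*(-15) = 1425)
((11618 - 1*1596) + (19 - 28)*(-53)) - K = ((11618 - 1*1596) + (19 - 28)*(-53)) - 1*1425 = ((11618 - 1596) - 9*(-53)) - 1425 = (10022 + 477) - 1425 = 10499 - 1425 = 9074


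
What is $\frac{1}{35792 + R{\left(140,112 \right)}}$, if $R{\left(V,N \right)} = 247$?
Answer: $\frac{1}{36039} \approx 2.7748 \cdot 10^{-5}$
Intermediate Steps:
$\frac{1}{35792 + R{\left(140,112 \right)}} = \frac{1}{35792 + 247} = \frac{1}{36039}$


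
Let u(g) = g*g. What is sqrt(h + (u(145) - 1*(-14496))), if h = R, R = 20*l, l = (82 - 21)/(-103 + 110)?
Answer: 3*sqrt(194341)/7 ≈ 188.93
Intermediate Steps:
u(g) = g**2
l = 61/7 ≈ 8.7143
R = 1220/7 (R = 20*(61/7) = 1220/7 ≈ 174.29)
h = 1220/7 ≈ 174.29
sqrt(h + (u(145) - 1*(-14496))) = sqrt(1220/7 + (145**2 - 1*(-14496))) = sqrt(1220/7 + (21025 + 14496)) = sqrt(1220/7 + 35521) = sqrt(249867/7) = 3*sqrt(194341)/7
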